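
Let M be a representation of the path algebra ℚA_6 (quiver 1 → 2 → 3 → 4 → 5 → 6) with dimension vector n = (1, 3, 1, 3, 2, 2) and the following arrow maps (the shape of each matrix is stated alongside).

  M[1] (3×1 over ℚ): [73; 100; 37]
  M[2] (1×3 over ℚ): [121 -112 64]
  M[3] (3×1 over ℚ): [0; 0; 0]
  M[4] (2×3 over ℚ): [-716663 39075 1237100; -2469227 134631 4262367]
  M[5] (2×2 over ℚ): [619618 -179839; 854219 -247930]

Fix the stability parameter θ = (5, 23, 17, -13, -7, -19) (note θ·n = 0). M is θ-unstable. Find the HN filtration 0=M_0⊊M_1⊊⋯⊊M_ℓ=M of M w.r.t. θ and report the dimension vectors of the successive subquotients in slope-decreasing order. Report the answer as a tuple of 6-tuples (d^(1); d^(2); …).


Interval decomposition of M: I[1,3], I[2,2]^2, I[4,4], I[4,6]^2.
HN type (ℓ=4): μ^(1)=23; μ^(2)=20; μ^(3)=5; μ^(4)=-13

((0, 2, 0, 0, 0, 0); (0, 1, 1, 0, 0, 0); (1, 0, 0, 0, 0, 0); (0, 0, 0, 3, 2, 2))


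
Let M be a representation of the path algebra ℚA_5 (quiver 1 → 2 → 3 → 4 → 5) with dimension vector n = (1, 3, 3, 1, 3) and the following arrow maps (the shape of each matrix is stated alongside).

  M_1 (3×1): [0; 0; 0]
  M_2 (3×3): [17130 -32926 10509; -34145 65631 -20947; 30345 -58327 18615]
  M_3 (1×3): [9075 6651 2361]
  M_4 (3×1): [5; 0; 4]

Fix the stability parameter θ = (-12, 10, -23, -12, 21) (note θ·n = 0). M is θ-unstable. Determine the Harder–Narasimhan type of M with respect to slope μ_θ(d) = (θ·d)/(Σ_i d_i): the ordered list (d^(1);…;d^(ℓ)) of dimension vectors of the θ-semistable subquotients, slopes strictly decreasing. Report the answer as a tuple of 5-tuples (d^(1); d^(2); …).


Barcode: M ≅ I[1,1], I[2,2], I[2,3], I[2,5], I[3,3], I[5,5]^2. HN layers by μ_θ (6 steps, strictly decreasing):
  μ^(1)=21; μ^(2)=10; μ^(3)=-13/2; μ^(4)=-25/3; μ^(5)=-12; μ^(6)=-23

((0, 0, 0, 0, 3); (0, 1, 0, 0, 0); (0, 1, 1, 0, 0); (0, 1, 1, 1, 0); (1, 0, 0, 0, 0); (0, 0, 1, 0, 0))


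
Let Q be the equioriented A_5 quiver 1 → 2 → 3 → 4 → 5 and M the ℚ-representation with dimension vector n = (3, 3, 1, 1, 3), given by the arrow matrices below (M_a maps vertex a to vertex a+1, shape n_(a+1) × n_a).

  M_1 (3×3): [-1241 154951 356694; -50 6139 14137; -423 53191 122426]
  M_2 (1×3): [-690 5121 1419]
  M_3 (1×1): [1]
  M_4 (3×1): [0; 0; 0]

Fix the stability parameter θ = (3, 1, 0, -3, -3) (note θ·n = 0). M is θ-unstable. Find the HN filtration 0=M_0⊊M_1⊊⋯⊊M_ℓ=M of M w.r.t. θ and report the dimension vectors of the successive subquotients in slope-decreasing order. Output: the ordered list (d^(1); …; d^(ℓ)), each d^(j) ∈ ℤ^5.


Barcode: M ≅ I[1,2]^2, I[1,4], I[5,5]^3. HN layers by μ_θ (3 steps, strictly decreasing):
  μ^(1)=2; μ^(2)=1/4; μ^(3)=-3

((2, 2, 0, 0, 0); (1, 1, 1, 1, 0); (0, 0, 0, 0, 3))


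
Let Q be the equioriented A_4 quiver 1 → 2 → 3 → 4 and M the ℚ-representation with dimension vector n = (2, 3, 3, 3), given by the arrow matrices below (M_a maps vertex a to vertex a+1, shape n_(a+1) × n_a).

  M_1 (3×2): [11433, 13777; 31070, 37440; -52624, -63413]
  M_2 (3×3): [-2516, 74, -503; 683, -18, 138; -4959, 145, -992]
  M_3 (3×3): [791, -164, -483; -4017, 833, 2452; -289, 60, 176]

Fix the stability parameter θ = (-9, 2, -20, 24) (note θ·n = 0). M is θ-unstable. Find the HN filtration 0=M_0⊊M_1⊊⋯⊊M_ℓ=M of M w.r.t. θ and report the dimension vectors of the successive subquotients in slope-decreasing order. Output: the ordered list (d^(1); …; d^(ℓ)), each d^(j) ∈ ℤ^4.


Via rank(M_{q-1}∘⋯∘M_p): M ≅ I[1,4]^2, I[2,4].
μ_θ-semistable layers: μ^(1)=24; μ^(2)=-9

((0, 0, 0, 3); (2, 3, 3, 0))


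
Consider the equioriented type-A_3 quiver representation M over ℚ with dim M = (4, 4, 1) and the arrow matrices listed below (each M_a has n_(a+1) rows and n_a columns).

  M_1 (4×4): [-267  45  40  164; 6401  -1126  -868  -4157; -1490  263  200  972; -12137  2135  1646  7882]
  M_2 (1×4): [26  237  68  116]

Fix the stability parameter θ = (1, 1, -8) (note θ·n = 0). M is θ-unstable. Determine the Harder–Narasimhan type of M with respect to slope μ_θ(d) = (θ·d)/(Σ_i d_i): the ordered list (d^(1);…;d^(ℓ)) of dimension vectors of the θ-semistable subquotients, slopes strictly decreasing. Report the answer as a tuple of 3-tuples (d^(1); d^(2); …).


Via rank(M_{q-1}∘⋯∘M_p): M ≅ I[1,2]^3, I[1,3].
μ_θ-semistable layers: μ^(1)=1; μ^(2)=-2

((3, 3, 0); (1, 1, 1))


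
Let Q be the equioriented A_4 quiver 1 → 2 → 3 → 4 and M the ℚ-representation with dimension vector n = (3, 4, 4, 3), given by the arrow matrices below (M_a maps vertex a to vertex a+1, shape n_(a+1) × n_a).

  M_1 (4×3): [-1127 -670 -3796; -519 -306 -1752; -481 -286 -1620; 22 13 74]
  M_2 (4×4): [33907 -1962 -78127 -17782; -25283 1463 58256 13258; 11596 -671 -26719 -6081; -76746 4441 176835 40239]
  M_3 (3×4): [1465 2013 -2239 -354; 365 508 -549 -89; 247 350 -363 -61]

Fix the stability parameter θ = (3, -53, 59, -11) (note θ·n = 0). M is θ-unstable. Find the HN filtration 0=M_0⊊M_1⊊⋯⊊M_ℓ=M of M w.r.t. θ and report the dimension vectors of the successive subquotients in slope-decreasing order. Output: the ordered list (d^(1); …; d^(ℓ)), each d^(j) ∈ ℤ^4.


Via rank(M_{q-1}∘⋯∘M_p): M ≅ I[1,2], I[1,3], I[1,4], I[2,4], I[3,3], I[4,4].
μ_θ-semistable layers: μ^(1)=59; μ^(2)=24; μ^(3)=-11; μ^(4)=-25; μ^(5)=-53

((0, 0, 2, 0); (0, 0, 2, 2); (0, 0, 0, 1); (3, 3, 0, 0); (0, 1, 0, 0))


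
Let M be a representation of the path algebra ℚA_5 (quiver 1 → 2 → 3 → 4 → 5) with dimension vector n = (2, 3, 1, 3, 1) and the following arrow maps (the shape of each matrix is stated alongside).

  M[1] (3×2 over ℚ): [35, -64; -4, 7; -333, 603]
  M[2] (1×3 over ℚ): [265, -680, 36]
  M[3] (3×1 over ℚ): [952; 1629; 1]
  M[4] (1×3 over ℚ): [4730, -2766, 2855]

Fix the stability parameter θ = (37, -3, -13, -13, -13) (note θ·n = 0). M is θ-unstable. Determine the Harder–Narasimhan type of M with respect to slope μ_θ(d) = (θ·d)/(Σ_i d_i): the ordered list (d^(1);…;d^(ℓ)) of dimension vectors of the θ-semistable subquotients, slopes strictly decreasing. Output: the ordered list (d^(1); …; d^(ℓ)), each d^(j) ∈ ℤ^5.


Interval decomposition of M: I[1,2], I[1,5], I[2,2], I[4,4]^2.
HN type (ℓ=4): μ^(1)=17; μ^(2)=-1; μ^(3)=-3; μ^(4)=-13

((1, 1, 0, 0, 0); (1, 1, 1, 1, 1); (0, 1, 0, 0, 0); (0, 0, 0, 2, 0))


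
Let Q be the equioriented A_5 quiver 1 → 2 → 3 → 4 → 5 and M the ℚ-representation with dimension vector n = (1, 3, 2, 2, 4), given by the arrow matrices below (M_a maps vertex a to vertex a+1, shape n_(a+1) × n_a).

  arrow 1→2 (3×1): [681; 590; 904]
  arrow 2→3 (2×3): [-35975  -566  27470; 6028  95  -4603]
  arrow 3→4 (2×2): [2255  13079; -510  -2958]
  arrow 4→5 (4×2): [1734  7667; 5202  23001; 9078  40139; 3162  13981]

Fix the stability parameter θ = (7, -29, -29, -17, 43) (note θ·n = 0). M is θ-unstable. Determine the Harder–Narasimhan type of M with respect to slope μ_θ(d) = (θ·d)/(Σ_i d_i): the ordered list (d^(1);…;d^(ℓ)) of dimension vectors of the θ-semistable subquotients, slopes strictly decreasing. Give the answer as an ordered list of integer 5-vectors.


Interval decomposition of M: I[1,4], I[2,2], I[2,3], I[4,5], I[5,5]^3.
HN type (ℓ=3): μ^(1)=43; μ^(2)=-17; μ^(3)=-29

((0, 0, 0, 0, 4); (1, 1, 1, 2, 0); (0, 2, 1, 0, 0))


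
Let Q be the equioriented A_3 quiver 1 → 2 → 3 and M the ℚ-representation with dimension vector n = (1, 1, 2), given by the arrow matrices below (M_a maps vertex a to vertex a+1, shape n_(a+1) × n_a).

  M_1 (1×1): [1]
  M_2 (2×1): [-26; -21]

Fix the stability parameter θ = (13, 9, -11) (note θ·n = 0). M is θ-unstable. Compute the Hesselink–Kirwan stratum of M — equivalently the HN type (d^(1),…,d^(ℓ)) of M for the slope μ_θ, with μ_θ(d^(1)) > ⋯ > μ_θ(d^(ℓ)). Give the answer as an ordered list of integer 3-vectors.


Interval decomposition of M: I[1,3], I[3,3].
HN type (ℓ=2): μ^(1)=11/3; μ^(2)=-11

((1, 1, 1); (0, 0, 1))


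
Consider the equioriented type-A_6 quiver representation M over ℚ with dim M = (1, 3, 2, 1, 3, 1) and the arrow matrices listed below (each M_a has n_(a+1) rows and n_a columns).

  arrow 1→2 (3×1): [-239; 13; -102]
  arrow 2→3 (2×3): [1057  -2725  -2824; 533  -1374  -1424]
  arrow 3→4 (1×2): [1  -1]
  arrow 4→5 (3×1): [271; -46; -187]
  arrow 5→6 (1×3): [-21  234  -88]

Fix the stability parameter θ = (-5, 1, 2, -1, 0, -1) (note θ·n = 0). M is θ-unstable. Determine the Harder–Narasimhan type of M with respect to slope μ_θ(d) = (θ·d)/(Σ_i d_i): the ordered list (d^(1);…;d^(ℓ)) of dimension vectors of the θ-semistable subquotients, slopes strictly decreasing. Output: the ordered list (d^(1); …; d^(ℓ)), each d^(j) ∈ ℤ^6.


Via rank(M_{q-1}∘⋯∘M_p): M ≅ I[1,6], I[2,2], I[2,3], I[5,5]^2.
μ_θ-semistable layers: μ^(1)=2; μ^(2)=1; μ^(3)=1/5; μ^(4)=0; μ^(5)=-5

((0, 0, 1, 0, 0, 0); (0, 2, 0, 0, 0, 0); (0, 1, 1, 1, 1, 1); (0, 0, 0, 0, 2, 0); (1, 0, 0, 0, 0, 0))


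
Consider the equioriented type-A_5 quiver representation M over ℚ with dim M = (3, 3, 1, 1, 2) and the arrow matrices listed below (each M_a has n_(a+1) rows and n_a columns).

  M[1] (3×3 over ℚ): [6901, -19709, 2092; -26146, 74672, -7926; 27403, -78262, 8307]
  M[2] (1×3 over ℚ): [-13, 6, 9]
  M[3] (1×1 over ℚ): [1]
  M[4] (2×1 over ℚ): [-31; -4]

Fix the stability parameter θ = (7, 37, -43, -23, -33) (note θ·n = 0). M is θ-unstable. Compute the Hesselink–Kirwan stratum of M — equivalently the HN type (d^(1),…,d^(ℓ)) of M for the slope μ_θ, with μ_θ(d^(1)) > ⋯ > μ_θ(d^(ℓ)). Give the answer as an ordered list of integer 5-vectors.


Interval decomposition of M: I[1,2]^2, I[1,5], I[5,5].
HN type (ℓ=4): μ^(1)=37; μ^(2)=7; μ^(3)=-11; μ^(4)=-33

((0, 2, 0, 0, 0); (2, 0, 0, 0, 0); (1, 1, 1, 1, 1); (0, 0, 0, 0, 1))


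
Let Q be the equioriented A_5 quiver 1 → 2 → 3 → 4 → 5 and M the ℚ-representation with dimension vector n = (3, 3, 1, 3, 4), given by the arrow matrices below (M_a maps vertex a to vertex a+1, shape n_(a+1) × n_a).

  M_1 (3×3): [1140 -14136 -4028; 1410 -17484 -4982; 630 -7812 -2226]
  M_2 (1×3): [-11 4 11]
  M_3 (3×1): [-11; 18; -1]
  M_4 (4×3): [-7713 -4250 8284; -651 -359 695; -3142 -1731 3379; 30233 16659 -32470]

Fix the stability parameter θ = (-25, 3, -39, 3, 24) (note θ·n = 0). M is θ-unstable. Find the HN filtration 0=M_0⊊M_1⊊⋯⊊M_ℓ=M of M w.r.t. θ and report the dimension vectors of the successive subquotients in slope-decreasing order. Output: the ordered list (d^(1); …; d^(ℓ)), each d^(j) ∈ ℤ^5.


Via rank(M_{q-1}∘⋯∘M_p): M ≅ I[1,1]^2, I[1,5], I[2,2]^2, I[4,5]^2, I[5,5].
μ_θ-semistable layers: μ^(1)=24; μ^(2)=3; μ^(3)=-18; μ^(4)=-25

((0, 0, 0, 0, 4); (0, 2, 0, 3, 0); (0, 1, 1, 0, 0); (3, 0, 0, 0, 0))


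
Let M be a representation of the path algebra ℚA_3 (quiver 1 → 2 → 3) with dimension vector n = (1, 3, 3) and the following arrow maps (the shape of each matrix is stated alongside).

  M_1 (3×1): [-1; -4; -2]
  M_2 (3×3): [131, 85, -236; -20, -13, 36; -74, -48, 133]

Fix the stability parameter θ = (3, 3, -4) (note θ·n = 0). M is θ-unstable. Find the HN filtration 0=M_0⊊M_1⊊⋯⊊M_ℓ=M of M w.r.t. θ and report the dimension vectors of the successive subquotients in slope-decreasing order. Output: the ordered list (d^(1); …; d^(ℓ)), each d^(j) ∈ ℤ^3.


Via rank(M_{q-1}∘⋯∘M_p): M ≅ I[1,3], I[2,3]^2.
μ_θ-semistable layers: μ^(1)=2/3; μ^(2)=-1/2

((1, 1, 1); (0, 2, 2))


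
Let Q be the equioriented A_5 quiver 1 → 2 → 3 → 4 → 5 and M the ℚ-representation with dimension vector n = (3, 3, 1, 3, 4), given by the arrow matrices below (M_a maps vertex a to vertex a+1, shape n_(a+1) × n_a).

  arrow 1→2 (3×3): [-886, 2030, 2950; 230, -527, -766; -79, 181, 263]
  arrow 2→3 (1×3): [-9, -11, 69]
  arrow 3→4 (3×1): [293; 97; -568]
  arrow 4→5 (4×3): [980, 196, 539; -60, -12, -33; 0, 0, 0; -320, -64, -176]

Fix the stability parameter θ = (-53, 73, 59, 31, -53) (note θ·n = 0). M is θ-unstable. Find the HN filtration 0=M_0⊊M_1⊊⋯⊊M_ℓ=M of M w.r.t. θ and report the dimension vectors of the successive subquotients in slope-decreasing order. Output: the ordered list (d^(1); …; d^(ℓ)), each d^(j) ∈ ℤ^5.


Barcode: M ≅ I[1,1], I[1,2], I[1,4], I[2,2], I[4,4], I[4,5], I[5,5]^3. HN layers by μ_θ (5 steps, strictly decreasing):
  μ^(1)=73; μ^(2)=163/3; μ^(3)=31; μ^(4)=-11; μ^(5)=-53

((0, 2, 0, 0, 0); (0, 1, 1, 1, 0); (0, 0, 0, 1, 0); (0, 0, 0, 1, 1); (3, 0, 0, 0, 3))


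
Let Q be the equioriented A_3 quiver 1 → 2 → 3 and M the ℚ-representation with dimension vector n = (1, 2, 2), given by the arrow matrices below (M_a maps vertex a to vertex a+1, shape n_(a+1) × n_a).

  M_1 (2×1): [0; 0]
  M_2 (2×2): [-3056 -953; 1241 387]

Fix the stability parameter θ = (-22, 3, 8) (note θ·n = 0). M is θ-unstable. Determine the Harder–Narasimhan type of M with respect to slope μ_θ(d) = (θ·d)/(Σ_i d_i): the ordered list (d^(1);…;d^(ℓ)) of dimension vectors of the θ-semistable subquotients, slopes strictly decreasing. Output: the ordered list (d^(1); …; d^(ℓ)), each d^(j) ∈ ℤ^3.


Via rank(M_{q-1}∘⋯∘M_p): M ≅ I[1,1], I[2,3]^2.
μ_θ-semistable layers: μ^(1)=8; μ^(2)=3; μ^(3)=-22

((0, 0, 2); (0, 2, 0); (1, 0, 0))


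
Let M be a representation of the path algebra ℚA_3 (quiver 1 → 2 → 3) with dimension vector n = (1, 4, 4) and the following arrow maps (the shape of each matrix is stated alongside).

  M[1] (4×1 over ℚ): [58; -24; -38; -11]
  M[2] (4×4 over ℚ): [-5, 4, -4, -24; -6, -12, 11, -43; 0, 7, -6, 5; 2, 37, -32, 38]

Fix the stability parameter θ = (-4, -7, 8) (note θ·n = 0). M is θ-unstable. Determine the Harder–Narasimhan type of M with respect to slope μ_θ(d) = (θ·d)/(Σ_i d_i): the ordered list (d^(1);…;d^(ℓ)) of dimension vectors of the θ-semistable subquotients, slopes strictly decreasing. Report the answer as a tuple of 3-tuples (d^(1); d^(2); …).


Via rank(M_{q-1}∘⋯∘M_p): M ≅ I[1,3], I[2,3]^3.
μ_θ-semistable layers: μ^(1)=8; μ^(2)=-11/2; μ^(3)=-7

((0, 0, 4); (1, 1, 0); (0, 3, 0))


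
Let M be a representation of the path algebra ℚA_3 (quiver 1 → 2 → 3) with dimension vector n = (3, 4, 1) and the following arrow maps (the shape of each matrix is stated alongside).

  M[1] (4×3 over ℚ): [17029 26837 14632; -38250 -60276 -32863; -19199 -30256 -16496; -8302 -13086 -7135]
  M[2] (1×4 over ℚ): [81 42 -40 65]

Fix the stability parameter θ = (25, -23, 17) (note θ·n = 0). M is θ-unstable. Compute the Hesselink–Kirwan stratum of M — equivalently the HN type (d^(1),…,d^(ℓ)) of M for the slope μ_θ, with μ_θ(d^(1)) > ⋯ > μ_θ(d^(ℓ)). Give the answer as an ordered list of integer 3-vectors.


Barcode: M ≅ I[1,2]^2, I[1,3], I[2,2]. HN layers by μ_θ (3 steps, strictly decreasing):
  μ^(1)=17; μ^(2)=1; μ^(3)=-23

((0, 0, 1); (3, 3, 0); (0, 1, 0))


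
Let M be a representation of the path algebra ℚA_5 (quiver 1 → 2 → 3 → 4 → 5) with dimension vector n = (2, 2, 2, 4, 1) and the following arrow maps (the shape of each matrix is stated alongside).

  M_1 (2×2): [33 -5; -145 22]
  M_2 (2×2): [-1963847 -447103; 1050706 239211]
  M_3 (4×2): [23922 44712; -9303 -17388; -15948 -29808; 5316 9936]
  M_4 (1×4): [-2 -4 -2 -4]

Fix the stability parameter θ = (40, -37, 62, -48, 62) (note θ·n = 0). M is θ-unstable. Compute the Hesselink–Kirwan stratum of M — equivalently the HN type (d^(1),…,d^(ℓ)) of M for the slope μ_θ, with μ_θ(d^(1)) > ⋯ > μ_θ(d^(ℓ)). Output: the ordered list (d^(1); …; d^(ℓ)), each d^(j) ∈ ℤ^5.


Interval decomposition of M: I[1,3], I[1,4], I[4,4]^2, I[4,5].
HN type (ℓ=4): μ^(1)=62; μ^(2)=7; μ^(3)=3/2; μ^(4)=-48

((0, 0, 1, 0, 1); (0, 0, 1, 1, 0); (2, 2, 0, 0, 0); (0, 0, 0, 3, 0))


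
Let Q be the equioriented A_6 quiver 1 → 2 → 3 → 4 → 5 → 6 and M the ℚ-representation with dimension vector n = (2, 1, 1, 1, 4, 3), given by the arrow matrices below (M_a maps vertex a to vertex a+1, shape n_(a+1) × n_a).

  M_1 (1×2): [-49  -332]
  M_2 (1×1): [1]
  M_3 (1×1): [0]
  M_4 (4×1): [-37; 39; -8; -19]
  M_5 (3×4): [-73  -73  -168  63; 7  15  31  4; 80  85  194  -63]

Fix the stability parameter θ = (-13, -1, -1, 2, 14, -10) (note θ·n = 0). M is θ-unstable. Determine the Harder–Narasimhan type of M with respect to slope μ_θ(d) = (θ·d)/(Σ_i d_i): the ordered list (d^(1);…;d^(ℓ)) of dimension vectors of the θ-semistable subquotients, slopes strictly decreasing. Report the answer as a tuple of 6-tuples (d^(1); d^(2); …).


Barcode: M ≅ I[1,1], I[1,3], I[4,6], I[5,5], I[5,6]^2. HN layers by μ_θ (4 steps, strictly decreasing):
  μ^(1)=14; μ^(2)=2; μ^(3)=-1; μ^(4)=-13

((0, 0, 0, 0, 1, 0); (0, 0, 0, 1, 3, 3); (0, 1, 1, 0, 0, 0); (2, 0, 0, 0, 0, 0))


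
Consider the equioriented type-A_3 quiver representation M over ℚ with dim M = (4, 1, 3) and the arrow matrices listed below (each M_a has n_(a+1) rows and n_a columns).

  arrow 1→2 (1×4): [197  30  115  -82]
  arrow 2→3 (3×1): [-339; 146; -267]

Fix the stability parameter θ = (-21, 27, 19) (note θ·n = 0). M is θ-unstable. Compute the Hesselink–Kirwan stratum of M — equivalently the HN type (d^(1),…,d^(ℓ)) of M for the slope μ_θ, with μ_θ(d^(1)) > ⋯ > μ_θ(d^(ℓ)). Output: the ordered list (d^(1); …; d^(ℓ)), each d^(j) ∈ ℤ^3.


Via rank(M_{q-1}∘⋯∘M_p): M ≅ I[1,1]^3, I[1,3], I[3,3]^2.
μ_θ-semistable layers: μ^(1)=23; μ^(2)=19; μ^(3)=-21

((0, 1, 1); (0, 0, 2); (4, 0, 0))


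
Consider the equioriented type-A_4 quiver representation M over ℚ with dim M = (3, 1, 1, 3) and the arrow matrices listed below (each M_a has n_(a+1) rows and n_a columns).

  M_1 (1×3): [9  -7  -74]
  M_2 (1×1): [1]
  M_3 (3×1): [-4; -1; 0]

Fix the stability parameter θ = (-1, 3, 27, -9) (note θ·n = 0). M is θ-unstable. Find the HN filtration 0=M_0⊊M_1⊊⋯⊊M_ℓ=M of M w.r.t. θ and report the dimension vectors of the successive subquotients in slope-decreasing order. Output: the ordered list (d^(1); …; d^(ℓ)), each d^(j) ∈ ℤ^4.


Barcode: M ≅ I[1,1]^2, I[1,4], I[4,4]^2. HN layers by μ_θ (4 steps, strictly decreasing):
  μ^(1)=9; μ^(2)=3; μ^(3)=-1; μ^(4)=-9

((0, 0, 1, 1); (0, 1, 0, 0); (3, 0, 0, 0); (0, 0, 0, 2))


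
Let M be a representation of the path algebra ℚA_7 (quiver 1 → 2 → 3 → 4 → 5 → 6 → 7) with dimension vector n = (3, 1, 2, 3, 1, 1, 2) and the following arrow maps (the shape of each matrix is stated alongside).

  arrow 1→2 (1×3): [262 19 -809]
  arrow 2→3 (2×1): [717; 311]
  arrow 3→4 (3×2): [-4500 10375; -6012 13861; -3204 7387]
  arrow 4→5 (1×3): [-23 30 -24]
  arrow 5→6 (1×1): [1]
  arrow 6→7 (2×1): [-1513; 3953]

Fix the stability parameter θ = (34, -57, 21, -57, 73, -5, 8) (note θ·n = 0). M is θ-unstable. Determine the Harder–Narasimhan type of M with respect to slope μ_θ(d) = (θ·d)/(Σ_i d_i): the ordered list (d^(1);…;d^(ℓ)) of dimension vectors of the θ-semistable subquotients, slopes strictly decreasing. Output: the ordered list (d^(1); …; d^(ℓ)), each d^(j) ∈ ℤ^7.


Interval decomposition of M: I[1,1]^2, I[1,7], I[3,3], I[4,4]^2, I[7,7].
HN type (ℓ=6): μ^(1)=34; μ^(2)=76/3; μ^(3)=21; μ^(4)=8; μ^(5)=-59/4; μ^(6)=-57

((2, 0, 0, 0, 0, 0, 0); (0, 0, 0, 0, 1, 1, 1); (0, 0, 1, 0, 0, 0, 0); (0, 0, 0, 0, 0, 0, 1); (1, 1, 1, 1, 0, 0, 0); (0, 0, 0, 2, 0, 0, 0))


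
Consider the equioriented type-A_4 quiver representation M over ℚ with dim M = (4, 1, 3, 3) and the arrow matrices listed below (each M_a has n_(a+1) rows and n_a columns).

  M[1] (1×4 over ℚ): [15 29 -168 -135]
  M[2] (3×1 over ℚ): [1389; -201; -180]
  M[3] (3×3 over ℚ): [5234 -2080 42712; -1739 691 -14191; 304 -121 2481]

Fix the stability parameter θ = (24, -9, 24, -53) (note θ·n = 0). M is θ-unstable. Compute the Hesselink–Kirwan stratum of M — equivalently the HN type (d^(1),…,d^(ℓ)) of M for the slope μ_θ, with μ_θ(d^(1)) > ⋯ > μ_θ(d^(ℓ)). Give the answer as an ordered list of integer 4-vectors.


Via rank(M_{q-1}∘⋯∘M_p): M ≅ I[1,1]^3, I[1,4], I[3,3], I[3,4], I[4,4].
μ_θ-semistable layers: μ^(1)=24; μ^(2)=-7/2; μ^(3)=-29/2; μ^(4)=-53

((3, 0, 1, 0); (1, 1, 1, 1); (0, 0, 1, 1); (0, 0, 0, 1))


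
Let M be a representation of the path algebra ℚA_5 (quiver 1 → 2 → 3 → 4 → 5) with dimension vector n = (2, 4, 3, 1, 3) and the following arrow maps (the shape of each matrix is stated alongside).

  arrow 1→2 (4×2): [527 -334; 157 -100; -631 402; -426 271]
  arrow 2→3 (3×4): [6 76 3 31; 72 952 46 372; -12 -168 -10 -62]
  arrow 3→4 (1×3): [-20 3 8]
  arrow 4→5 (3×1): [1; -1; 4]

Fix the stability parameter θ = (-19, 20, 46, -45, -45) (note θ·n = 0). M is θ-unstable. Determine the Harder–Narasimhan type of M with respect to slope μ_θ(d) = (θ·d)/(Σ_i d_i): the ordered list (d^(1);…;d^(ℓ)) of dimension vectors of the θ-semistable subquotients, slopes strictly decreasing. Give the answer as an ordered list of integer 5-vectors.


Barcode: M ≅ I[1,3], I[1,5], I[2,2]^2, I[3,3], I[5,5]^2. HN layers by μ_θ (5 steps, strictly decreasing):
  μ^(1)=46; μ^(2)=20; μ^(3)=-6; μ^(4)=-19; μ^(5)=-45

((0, 0, 2, 0, 0); (0, 3, 0, 0, 0); (0, 1, 1, 1, 1); (2, 0, 0, 0, 0); (0, 0, 0, 0, 2))


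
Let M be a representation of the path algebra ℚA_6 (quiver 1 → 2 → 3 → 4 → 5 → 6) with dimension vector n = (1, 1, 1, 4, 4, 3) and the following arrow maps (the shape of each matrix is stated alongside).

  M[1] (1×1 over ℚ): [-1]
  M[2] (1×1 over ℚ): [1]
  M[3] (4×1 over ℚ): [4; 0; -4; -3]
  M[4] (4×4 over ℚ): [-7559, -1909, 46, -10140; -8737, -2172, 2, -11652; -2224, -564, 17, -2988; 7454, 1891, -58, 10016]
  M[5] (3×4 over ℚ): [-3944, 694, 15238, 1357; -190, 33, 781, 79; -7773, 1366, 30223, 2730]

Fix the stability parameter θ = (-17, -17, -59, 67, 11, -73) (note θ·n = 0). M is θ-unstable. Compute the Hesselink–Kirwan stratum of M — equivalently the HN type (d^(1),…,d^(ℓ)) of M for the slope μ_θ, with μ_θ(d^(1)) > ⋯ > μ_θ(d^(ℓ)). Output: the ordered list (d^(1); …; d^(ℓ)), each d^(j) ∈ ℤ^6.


Via rank(M_{q-1}∘⋯∘M_p): M ≅ I[1,4], I[4,6]^3, I[5,5].
μ_θ-semistable layers: μ^(1)=67; μ^(2)=11; μ^(3)=5/3; μ^(4)=-31

((0, 0, 0, 1, 0, 0); (0, 0, 0, 0, 1, 0); (0, 0, 0, 3, 3, 3); (1, 1, 1, 0, 0, 0))


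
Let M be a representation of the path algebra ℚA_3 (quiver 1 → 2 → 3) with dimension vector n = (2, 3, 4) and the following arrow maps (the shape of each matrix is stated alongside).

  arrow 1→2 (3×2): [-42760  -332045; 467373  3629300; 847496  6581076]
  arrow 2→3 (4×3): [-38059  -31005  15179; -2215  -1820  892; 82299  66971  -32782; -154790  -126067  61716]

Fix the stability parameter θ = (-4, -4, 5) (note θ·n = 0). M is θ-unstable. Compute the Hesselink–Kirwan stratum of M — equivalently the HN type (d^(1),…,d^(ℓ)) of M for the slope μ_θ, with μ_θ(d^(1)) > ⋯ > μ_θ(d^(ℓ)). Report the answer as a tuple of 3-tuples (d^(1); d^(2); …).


Via rank(M_{q-1}∘⋯∘M_p): M ≅ I[1,3]^2, I[2,3], I[3,3].
μ_θ-semistable layers: μ^(1)=5; μ^(2)=-4

((0, 0, 4); (2, 3, 0))


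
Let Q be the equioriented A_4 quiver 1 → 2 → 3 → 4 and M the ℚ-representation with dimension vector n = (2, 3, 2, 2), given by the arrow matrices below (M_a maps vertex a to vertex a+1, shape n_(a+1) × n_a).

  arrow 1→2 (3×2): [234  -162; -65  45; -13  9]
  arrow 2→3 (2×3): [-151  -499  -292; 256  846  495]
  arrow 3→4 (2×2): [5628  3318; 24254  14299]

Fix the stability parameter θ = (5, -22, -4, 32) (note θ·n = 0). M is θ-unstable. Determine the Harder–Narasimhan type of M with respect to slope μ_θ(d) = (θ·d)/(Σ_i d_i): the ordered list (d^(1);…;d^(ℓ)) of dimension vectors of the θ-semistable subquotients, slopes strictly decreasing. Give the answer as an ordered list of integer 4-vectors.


Interval decomposition of M: I[1,1], I[1,4], I[2,2], I[2,3], I[4,4].
HN type (ℓ=5): μ^(1)=32; μ^(2)=5; μ^(3)=-4; μ^(4)=-17/2; μ^(5)=-22

((0, 0, 0, 2); (1, 0, 0, 0); (0, 0, 2, 0); (1, 1, 0, 0); (0, 2, 0, 0))


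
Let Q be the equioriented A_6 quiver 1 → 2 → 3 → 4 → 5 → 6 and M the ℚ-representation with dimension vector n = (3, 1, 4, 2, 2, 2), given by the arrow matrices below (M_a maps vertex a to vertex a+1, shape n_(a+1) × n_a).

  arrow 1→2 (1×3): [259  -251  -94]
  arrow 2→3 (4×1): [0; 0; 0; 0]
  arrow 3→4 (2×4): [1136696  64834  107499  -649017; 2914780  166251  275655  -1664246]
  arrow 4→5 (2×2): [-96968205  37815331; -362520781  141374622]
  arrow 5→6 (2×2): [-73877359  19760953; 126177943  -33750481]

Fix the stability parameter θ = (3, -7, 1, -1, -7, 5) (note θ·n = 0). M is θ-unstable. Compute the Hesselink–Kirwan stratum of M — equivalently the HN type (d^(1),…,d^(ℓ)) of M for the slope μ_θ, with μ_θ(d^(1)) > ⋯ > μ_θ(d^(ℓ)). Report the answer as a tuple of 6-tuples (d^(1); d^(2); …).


Interval decomposition of M: I[1,1]^2, I[1,2], I[3,3]^2, I[3,5], I[3,6], I[6,6].
HN type (ℓ=5): μ^(1)=5; μ^(2)=3; μ^(3)=1; μ^(4)=-2; μ^(5)=-7/3

((0, 0, 0, 0, 0, 2); (2, 0, 0, 0, 0, 0); (0, 0, 2, 0, 0, 0); (1, 1, 0, 0, 0, 0); (0, 0, 2, 2, 2, 0))


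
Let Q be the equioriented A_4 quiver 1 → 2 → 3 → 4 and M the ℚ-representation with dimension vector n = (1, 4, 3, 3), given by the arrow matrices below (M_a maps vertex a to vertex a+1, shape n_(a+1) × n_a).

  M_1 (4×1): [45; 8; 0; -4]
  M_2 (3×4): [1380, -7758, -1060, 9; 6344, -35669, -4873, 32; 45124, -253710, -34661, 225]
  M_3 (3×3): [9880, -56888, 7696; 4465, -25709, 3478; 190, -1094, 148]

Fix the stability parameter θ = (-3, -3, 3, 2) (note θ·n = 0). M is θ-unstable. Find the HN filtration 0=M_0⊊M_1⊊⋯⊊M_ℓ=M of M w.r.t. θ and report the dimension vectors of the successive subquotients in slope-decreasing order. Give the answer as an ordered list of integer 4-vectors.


Via rank(M_{q-1}∘⋯∘M_p): M ≅ I[1,2], I[2,3]^2, I[2,4], I[4,4]^2.
μ_θ-semistable layers: μ^(1)=3; μ^(2)=5/2; μ^(3)=2; μ^(4)=-3

((0, 0, 2, 0); (0, 0, 1, 1); (0, 0, 0, 2); (1, 4, 0, 0))


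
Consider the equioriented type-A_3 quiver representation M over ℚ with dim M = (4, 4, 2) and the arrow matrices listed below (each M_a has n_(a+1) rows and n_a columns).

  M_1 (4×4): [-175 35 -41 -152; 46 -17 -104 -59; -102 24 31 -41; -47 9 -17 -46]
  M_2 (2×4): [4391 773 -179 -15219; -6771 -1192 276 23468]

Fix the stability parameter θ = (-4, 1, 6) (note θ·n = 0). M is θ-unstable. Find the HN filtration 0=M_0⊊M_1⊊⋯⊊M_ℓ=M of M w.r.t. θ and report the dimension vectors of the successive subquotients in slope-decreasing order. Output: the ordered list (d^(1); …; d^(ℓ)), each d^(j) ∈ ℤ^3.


Interval decomposition of M: I[1,1], I[1,2], I[1,3]^2, I[2,2].
HN type (ℓ=3): μ^(1)=6; μ^(2)=1; μ^(3)=-4

((0, 0, 2); (0, 4, 0); (4, 0, 0))


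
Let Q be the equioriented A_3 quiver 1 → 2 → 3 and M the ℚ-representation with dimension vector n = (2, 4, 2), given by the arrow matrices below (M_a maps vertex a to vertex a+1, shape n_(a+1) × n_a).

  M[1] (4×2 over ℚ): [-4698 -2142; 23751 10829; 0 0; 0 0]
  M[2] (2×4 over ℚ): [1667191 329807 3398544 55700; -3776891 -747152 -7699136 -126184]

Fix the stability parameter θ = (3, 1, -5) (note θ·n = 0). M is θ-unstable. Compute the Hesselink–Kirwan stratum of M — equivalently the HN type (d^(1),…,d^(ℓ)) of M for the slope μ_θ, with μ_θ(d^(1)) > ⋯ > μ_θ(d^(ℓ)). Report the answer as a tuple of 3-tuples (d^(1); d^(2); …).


Interval decomposition of M: I[1,1], I[1,3], I[2,2]^2, I[2,3].
HN type (ℓ=4): μ^(1)=3; μ^(2)=1; μ^(3)=-1/3; μ^(4)=-2

((1, 0, 0); (0, 2, 0); (1, 1, 1); (0, 1, 1))


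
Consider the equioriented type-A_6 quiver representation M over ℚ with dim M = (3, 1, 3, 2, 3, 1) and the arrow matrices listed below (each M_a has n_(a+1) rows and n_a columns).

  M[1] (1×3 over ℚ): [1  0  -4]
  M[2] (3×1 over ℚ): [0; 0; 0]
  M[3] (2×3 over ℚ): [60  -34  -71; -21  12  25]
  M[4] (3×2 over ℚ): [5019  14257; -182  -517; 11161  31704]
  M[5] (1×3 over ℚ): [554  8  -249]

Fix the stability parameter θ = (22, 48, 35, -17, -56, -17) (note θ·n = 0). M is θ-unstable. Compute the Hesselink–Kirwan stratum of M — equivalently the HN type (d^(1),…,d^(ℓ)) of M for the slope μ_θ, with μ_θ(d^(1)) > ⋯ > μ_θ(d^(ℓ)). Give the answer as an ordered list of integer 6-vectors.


Interval decomposition of M: I[1,1]^2, I[1,2], I[3,3], I[3,5], I[3,6], I[5,5].
HN type (ℓ=6): μ^(1)=48; μ^(2)=35; μ^(3)=22; μ^(4)=-38/3; μ^(5)=-55/4; μ^(6)=-56

((0, 1, 0, 0, 0, 0); (0, 0, 1, 0, 0, 0); (3, 0, 0, 0, 0, 0); (0, 0, 1, 1, 1, 0); (0, 0, 1, 1, 1, 1); (0, 0, 0, 0, 1, 0))


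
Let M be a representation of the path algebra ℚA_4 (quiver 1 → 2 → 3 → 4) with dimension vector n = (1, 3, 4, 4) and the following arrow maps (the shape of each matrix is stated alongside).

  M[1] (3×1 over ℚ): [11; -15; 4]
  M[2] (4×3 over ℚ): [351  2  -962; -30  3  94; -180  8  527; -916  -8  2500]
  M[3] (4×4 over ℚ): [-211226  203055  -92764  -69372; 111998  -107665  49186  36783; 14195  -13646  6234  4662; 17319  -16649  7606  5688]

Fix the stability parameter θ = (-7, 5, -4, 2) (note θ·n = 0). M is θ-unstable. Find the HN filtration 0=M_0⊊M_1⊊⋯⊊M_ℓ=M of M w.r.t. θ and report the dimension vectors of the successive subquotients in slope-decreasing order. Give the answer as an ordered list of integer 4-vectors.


Via rank(M_{q-1}∘⋯∘M_p): M ≅ I[1,4], I[2,4]^2, I[3,3], I[4,4].
μ_θ-semistable layers: μ^(1)=2; μ^(2)=1/2; μ^(3)=-4; μ^(4)=-7

((0, 0, 0, 4); (0, 3, 3, 0); (0, 0, 1, 0); (1, 0, 0, 0))


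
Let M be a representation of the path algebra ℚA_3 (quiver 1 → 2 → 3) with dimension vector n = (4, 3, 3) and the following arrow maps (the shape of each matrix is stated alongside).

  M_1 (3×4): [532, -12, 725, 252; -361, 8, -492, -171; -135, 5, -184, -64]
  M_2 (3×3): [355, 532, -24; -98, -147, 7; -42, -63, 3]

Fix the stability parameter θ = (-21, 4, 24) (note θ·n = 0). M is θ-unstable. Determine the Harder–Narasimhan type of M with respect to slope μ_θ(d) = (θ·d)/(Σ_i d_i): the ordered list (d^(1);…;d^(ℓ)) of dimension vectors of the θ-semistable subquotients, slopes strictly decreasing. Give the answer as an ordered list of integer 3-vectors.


Via rank(M_{q-1}∘⋯∘M_p): M ≅ I[1,1], I[1,2], I[1,3]^2, I[3,3].
μ_θ-semistable layers: μ^(1)=24; μ^(2)=4; μ^(3)=-21

((0, 0, 3); (0, 3, 0); (4, 0, 0))


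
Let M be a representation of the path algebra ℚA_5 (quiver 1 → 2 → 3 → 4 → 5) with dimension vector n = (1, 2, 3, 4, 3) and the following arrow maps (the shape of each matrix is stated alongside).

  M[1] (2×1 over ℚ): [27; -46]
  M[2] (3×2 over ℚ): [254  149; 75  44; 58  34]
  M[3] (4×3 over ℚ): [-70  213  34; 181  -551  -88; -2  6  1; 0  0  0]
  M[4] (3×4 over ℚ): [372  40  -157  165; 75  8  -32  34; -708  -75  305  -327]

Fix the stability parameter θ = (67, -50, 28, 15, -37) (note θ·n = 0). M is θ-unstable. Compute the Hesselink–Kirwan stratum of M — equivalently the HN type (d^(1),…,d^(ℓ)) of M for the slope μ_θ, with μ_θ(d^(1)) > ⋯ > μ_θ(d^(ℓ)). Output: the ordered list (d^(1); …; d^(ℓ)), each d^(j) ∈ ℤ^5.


Barcode: M ≅ I[1,5], I[2,5], I[3,5], I[4,4]. HN layers by μ_θ (4 steps, strictly decreasing):
  μ^(1)=15; μ^(2)=23/5; μ^(3)=2; μ^(4)=-50

((0, 0, 0, 1, 0); (1, 1, 1, 1, 1); (0, 0, 2, 2, 2); (0, 1, 0, 0, 0))


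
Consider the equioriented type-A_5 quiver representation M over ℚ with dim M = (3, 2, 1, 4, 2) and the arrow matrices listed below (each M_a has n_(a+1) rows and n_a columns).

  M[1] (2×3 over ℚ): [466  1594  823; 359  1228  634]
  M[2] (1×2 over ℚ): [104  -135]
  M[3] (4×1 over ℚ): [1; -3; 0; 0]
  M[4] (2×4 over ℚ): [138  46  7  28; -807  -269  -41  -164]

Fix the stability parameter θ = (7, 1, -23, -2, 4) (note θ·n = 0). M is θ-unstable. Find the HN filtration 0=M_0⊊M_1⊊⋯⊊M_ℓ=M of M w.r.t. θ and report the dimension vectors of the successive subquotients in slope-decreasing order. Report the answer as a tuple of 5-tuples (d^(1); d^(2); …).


Interval decomposition of M: I[1,1], I[1,2], I[1,4], I[4,4], I[4,5]^2.
HN type (ℓ=4): μ^(1)=7; μ^(2)=4; μ^(3)=-2; μ^(4)=-5

((1, 0, 0, 0, 0); (1, 1, 0, 0, 2); (0, 0, 0, 4, 0); (1, 1, 1, 0, 0))


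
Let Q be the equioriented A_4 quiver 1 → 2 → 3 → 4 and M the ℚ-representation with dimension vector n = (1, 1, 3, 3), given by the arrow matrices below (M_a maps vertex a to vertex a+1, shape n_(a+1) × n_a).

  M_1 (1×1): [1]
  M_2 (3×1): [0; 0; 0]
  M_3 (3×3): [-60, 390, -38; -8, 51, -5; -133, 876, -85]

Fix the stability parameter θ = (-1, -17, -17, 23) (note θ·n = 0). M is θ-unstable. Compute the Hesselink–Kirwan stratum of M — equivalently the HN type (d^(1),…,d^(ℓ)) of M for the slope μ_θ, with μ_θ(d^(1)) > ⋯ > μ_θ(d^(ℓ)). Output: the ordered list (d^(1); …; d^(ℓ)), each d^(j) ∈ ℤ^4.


Interval decomposition of M: I[1,2], I[3,3], I[3,4]^2, I[4,4].
HN type (ℓ=3): μ^(1)=23; μ^(2)=-9; μ^(3)=-17

((0, 0, 0, 3); (1, 1, 0, 0); (0, 0, 3, 0))


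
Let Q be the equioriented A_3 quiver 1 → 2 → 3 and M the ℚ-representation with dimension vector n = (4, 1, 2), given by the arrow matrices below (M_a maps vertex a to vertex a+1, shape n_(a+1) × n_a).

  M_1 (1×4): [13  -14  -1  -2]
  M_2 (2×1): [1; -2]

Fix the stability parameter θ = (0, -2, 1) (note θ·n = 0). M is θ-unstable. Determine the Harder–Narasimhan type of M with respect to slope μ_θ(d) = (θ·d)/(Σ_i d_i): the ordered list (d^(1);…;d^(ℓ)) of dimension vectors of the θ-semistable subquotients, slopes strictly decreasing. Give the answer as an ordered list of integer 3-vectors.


Barcode: M ≅ I[1,1]^3, I[1,3], I[3,3]. HN layers by μ_θ (3 steps, strictly decreasing):
  μ^(1)=1; μ^(2)=0; μ^(3)=-1

((0, 0, 2); (3, 0, 0); (1, 1, 0))


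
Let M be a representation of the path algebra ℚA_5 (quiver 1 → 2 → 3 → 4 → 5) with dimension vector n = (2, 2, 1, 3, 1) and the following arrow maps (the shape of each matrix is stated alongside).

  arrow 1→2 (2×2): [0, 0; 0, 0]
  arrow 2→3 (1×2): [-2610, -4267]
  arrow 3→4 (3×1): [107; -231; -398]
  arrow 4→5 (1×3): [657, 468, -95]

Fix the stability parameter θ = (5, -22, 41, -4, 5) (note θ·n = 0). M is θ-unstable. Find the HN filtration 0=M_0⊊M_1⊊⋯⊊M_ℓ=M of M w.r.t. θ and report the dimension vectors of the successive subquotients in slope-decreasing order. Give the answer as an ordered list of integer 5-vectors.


Interval decomposition of M: I[1,1]^2, I[2,2], I[2,5], I[4,4]^2.
HN type (ℓ=4): μ^(1)=14; μ^(2)=5; μ^(3)=-4; μ^(4)=-22

((0, 0, 1, 1, 1); (2, 0, 0, 0, 0); (0, 0, 0, 2, 0); (0, 2, 0, 0, 0))


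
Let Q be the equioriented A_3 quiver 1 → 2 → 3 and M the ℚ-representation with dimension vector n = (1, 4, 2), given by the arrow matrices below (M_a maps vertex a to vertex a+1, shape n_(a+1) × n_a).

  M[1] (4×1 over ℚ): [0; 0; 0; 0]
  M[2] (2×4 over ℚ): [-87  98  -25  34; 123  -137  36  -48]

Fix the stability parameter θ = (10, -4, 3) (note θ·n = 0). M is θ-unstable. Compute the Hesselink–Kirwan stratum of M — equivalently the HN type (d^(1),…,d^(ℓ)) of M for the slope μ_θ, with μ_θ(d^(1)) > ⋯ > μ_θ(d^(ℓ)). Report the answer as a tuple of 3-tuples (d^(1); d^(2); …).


Barcode: M ≅ I[1,1], I[2,2]^2, I[2,3]^2. HN layers by μ_θ (3 steps, strictly decreasing):
  μ^(1)=10; μ^(2)=3; μ^(3)=-4

((1, 0, 0); (0, 0, 2); (0, 4, 0))


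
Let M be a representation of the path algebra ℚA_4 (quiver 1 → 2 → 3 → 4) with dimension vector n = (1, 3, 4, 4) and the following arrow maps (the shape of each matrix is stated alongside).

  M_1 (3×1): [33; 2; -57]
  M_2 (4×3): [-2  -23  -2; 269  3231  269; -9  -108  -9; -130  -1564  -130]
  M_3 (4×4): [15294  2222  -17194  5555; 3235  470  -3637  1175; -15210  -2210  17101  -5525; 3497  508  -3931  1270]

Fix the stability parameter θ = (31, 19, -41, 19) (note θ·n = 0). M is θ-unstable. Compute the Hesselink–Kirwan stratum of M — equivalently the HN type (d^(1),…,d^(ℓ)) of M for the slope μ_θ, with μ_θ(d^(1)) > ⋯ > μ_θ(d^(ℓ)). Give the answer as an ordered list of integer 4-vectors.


Via rank(M_{q-1}∘⋯∘M_p): M ≅ I[1,4], I[2,2], I[2,4], I[3,3], I[3,4], I[4,4].
μ_θ-semistable layers: μ^(1)=19; μ^(2)=3; μ^(3)=-11; μ^(4)=-41

((0, 1, 0, 4); (1, 1, 1, 0); (0, 1, 1, 0); (0, 0, 2, 0))


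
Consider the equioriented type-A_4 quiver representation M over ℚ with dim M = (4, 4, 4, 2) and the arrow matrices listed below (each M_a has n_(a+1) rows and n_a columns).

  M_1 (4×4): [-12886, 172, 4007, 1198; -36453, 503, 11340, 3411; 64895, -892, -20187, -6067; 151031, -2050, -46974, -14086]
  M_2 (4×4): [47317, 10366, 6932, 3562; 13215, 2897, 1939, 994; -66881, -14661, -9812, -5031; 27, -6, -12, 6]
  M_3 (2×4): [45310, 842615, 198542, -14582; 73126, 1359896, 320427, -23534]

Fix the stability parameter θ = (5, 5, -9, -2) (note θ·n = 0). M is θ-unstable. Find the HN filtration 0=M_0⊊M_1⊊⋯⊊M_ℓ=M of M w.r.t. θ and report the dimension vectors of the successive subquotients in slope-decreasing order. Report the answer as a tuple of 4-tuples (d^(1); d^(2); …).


Via rank(M_{q-1}∘⋯∘M_p): M ≅ I[1,2], I[1,3], I[1,4]^2, I[3,3].
μ_θ-semistable layers: μ^(1)=5; μ^(2)=1/3; μ^(3)=-1/4; μ^(4)=-9

((1, 1, 0, 0); (1, 1, 1, 0); (2, 2, 2, 2); (0, 0, 1, 0))


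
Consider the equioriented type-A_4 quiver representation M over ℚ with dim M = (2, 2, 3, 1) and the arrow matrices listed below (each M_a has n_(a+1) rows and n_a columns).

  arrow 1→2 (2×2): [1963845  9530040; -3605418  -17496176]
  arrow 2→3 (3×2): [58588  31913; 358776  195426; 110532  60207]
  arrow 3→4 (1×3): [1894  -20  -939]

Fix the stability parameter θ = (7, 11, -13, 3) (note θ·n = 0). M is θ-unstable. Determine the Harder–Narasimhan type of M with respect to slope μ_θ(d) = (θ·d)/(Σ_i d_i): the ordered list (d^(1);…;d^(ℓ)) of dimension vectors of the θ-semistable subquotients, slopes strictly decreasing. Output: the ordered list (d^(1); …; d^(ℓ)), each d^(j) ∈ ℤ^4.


Interval decomposition of M: I[1,1], I[1,4], I[2,2], I[3,3]^2.
HN type (ℓ=5): μ^(1)=11; μ^(2)=7; μ^(3)=3; μ^(4)=5/3; μ^(5)=-13

((0, 1, 0, 0); (1, 0, 0, 0); (0, 0, 0, 1); (1, 1, 1, 0); (0, 0, 2, 0))


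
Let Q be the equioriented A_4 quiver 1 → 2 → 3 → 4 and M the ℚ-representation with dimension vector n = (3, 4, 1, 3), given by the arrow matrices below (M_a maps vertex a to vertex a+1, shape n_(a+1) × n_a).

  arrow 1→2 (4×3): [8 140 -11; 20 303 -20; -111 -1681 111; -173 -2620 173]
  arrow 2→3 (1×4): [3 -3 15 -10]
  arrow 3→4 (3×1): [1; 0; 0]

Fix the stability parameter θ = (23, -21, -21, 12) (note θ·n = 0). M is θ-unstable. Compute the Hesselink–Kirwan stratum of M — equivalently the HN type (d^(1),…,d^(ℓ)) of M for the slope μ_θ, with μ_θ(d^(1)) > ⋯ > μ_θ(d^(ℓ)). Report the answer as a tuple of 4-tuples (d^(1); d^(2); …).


Via rank(M_{q-1}∘⋯∘M_p): M ≅ I[1,2]^2, I[1,4], I[2,2], I[4,4]^2.
μ_θ-semistable layers: μ^(1)=12; μ^(2)=1; μ^(3)=-19/3; μ^(4)=-21

((0, 0, 0, 3); (2, 2, 0, 0); (1, 1, 1, 0); (0, 1, 0, 0))


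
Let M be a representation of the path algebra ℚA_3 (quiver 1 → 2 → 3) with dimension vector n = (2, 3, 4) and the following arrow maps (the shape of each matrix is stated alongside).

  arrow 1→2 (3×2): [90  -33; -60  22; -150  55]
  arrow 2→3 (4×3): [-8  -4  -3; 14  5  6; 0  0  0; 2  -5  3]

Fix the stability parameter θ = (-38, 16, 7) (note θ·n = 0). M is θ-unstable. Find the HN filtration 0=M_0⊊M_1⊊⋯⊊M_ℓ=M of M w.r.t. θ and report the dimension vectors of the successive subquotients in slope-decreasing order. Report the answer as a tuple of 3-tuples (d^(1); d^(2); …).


Via rank(M_{q-1}∘⋯∘M_p): M ≅ I[1,1], I[1,3], I[2,2], I[2,3], I[3,3]^2.
μ_θ-semistable layers: μ^(1)=16; μ^(2)=23/2; μ^(3)=7; μ^(4)=-38

((0, 1, 0); (0, 2, 2); (0, 0, 2); (2, 0, 0))
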